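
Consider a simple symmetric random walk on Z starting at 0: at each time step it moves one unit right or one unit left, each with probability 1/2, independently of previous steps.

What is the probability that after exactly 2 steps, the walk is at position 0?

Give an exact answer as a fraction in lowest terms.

Answer: 1/2

Derivation:
To return to 0 after 2 steps: need exactly 1 step of +1 and 1 of -1.
Favorable paths: C(2,1) = 2
Total paths: 2^2 = 4
P = 2/4 = 1/2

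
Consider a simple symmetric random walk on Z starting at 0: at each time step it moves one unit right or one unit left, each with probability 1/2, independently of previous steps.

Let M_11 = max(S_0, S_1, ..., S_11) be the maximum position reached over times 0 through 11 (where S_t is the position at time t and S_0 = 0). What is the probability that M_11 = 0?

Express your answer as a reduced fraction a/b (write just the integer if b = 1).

Let M_11 = max(S_0,...,S_11). Use the reflection principle: for j ≥ 1, #{paths with M_11 ≥ j} = #{S_11 ≥ j} + #{S_11 ≥ j+1}.
P(M_11 ≥ 0) = 1 since S_0 = 0, so #{M_11 ≥ 0} = 2048.
#{M_11 ≥ 1} = #{S_11 ≥ 1} + #{S_11 ≥ 2} = 1024 + 562 = 1586.
#{M_11 = 0} = 2048 - 1586 = 462.
P(M_11 = 0) = 462/2048 = 231/1024

Answer: 231/1024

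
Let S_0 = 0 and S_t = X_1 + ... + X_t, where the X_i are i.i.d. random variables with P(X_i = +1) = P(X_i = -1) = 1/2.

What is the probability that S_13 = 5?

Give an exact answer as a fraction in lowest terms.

To reach position 5 after 13 steps: need 9 steps of +1 and 4 of -1.
Favorable paths: C(13,9) = 715
Total paths: 2^13 = 8192
P = 715/8192 = 715/8192

Answer: 715/8192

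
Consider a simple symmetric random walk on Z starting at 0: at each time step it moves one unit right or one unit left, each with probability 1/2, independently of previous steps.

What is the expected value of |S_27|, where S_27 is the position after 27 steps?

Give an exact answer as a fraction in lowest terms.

Answer: 35102025/8388608

Derivation:
S_27 takes values m ≡ 1 (mod 2) with |m| ≤ 27; P(S_27=m) = C(27,(27+m)/2)/2^27.
Total paths: 2^27 = 134217728
Distribution: P(S=-27)=1/134217728, P(S=-25)=27/134217728, P(S=-23)=351/134217728, P(S=-21)=2925/134217728, P(S=-19)=17550/134217728, P(S=-17)=80730/134217728, P(S=-15)=296010/134217728, P(S=-13)=888030/134217728, P(S=-11)=2220075/134217728, P(S=-9)=4686825/134217728, P(S=-7)=8436285/134217728, P(S=-5)=13037895/134217728, P(S=-3)=17383860/134217728, P(S=-1)=20058300/134217728, P(S=1)=20058300/134217728, P(S=3)=17383860/134217728, P(S=5)=13037895/134217728, P(S=7)=8436285/134217728, P(S=9)=4686825/134217728, P(S=11)=2220075/134217728, P(S=13)=888030/134217728, P(S=15)=296010/134217728, P(S=17)=80730/134217728, P(S=19)=17550/134217728, P(S=21)=2925/134217728, P(S=23)=351/134217728, P(S=25)=27/134217728, P(S=27)=1/134217728
E[|S_27|] = Σ_m |m|·P(S_27=m) = 561632400/134217728 = 35102025/8388608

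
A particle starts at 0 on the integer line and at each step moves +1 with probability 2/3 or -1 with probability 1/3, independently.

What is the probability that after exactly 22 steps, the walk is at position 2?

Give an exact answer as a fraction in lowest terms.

Answer: 2648662016/31381059609

Derivation:
To reach position 2 after 22 steps: need 12 steps of +1 and 10 steps of -1.
Number of such sequences: C(22,12) = 646646
Each has probability (2/3)^12 · (1/3)^10 = 4096/31381059609
P = 646646 · 4096/31381059609 = 2648662016/31381059609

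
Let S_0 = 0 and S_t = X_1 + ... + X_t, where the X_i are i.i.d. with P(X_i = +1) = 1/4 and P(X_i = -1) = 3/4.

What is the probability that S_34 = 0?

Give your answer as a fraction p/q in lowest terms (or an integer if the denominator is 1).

To be at 0 after 34 steps: need exactly 17 steps of +1 and 17 of -1.
Number of such sequences: C(34,17) = 2333606220
Each has probability (1/4)^17 · (3/4)^17 = 129140163/295147905179352825856
P = 2333606220 · 129140163/295147905179352825856 = 75340571907153465/73786976294838206464

Answer: 75340571907153465/73786976294838206464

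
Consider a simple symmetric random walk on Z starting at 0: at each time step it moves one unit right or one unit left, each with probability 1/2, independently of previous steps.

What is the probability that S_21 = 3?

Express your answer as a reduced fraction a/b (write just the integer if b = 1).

Answer: 146965/1048576

Derivation:
To reach position 3 after 21 steps: need 12 steps of +1 and 9 of -1.
Favorable paths: C(21,12) = 293930
Total paths: 2^21 = 2097152
P = 293930/2097152 = 146965/1048576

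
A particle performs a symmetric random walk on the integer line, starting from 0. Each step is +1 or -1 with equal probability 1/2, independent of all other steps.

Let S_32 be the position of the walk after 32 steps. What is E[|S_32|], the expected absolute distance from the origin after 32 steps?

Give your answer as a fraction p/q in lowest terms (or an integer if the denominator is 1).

Answer: 300540195/67108864

Derivation:
S_32 takes values m ≡ 0 (mod 2) with |m| ≤ 32; P(S_32=m) = C(32,(32+m)/2)/2^32.
Total paths: 2^32 = 4294967296
Distribution: P(S=-32)=1/4294967296, P(S=-30)=32/4294967296, P(S=-28)=496/4294967296, P(S=-26)=4960/4294967296, P(S=-24)=35960/4294967296, P(S=-22)=201376/4294967296, P(S=-20)=906192/4294967296, P(S=-18)=3365856/4294967296, P(S=-16)=10518300/4294967296, P(S=-14)=28048800/4294967296, P(S=-12)=64512240/4294967296, P(S=-10)=129024480/4294967296, P(S=-8)=225792840/4294967296, P(S=-6)=347373600/4294967296, P(S=-4)=471435600/4294967296, P(S=-2)=565722720/4294967296, P(S=0)=601080390/4294967296, P(S=2)=565722720/4294967296, P(S=4)=471435600/4294967296, P(S=6)=347373600/4294967296, P(S=8)=225792840/4294967296, P(S=10)=129024480/4294967296, P(S=12)=64512240/4294967296, P(S=14)=28048800/4294967296, P(S=16)=10518300/4294967296, P(S=18)=3365856/4294967296, P(S=20)=906192/4294967296, P(S=22)=201376/4294967296, P(S=24)=35960/4294967296, P(S=26)=4960/4294967296, P(S=28)=496/4294967296, P(S=30)=32/4294967296, P(S=32)=1/4294967296
E[|S_32|] = Σ_m |m|·P(S_32=m) = 19234572480/4294967296 = 300540195/67108864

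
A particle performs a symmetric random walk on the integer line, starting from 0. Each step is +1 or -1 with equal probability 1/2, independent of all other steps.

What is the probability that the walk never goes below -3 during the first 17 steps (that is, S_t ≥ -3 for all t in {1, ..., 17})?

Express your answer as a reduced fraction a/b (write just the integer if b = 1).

Answer: 21879/32768

Derivation:
Let f(t,s) = #length-t paths at position s with S_1..S_t all ≥ -3.
f(t,s) = f(t-1,s-1) + f(t-1,s+1) for s ≥ -3; f(t,s) = 0 for s < -3.
t=0: f(0,0)=1
t=1: f(1,-1)=1 f(1,1)=1
t=2: f(2,-2)=1 f(2,0)=2 f(2,2)=1
t=3: f(3,-3)=1 f(3,-1)=3 f(3,1)=3 f(3,3)=1
t=4: f(4,-2)=4 f(4,0)=6 f(4,2)=4 f(4,4)=1
t=5: f(5,-3)=4 f(5,-1)=10 f(5,1)=10 f(5,3)=5 f(5,5)=1
t=6: f(6,-2)=14 f(6,0)=20 f(6,2)=15 f(6,4)=6 f(6,6)=1
t=7: f(7,-3)=14 f(7,-1)=34 f(7,1)=35 f(7,3)=21 f(7,5)=7 f(7,7)=1
t=8: f(8,-2)=48 f(8,0)=69 f(8,2)=56 f(8,4)=28 f(8,6)=8 f(8,8)=1
t=9: f(9,-3)=48 f(9,-1)=117 f(9,1)=125 f(9,3)=84 f(9,5)=36 f(9,7)=9 f(9,9)=1
t=10: f(10,-2)=165 f(10,0)=242 f(10,2)=209 f(10,4)=120 f(10,6)=45 f(10,8)=10 f(10,10)=1
t=11: f(11,-3)=165 f(11,-1)=407 f(11,1)=451 f(11,3)=329 f(11,5)=165 f(11,7)=55 f(11,9)=11 f(11,11)=1
t=12: f(12,-2)=572 f(12,0)=858 f(12,2)=780 f(12,4)=494 f(12,6)=220 f(12,8)=66 f(12,10)=12 f(12,12)=1
t=13: f(13,-3)=572 f(13,-1)=1430 f(13,1)=1638 f(13,3)=1274 f(13,5)=714 f(13,7)=286 f(13,9)=78 f(13,11)=13 f(13,13)=1
t=14: f(14,-2)=2002 f(14,0)=3068 f(14,2)=2912 f(14,4)=1988 f(14,6)=1000 f(14,8)=364 f(14,10)=91 f(14,12)=14 f(14,14)=1
t=15: f(15,-3)=2002 f(15,-1)=5070 f(15,1)=5980 f(15,3)=4900 f(15,5)=2988 f(15,7)=1364 f(15,9)=455 f(15,11)=105 f(15,13)=15 f(15,15)=1
t=16: f(16,-2)=7072 f(16,0)=11050 f(16,2)=10880 f(16,4)=7888 f(16,6)=4352 f(16,8)=1819 f(16,10)=560 f(16,12)=120 f(16,14)=16 f(16,16)=1
t=17: f(17,-3)=7072 f(17,-1)=18122 f(17,1)=21930 f(17,3)=18768 f(17,5)=12240 f(17,7)=6171 f(17,9)=2379 f(17,11)=680 f(17,13)=136 f(17,15)=17 f(17,17)=1
Σ_s f(17,s) = 87516
P = 87516/131072 = 21879/32768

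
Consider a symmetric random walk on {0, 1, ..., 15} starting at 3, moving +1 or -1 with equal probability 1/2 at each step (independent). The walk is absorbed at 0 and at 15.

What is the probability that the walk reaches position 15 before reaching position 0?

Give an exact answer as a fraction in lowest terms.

Symmetric walk (p = 1/2): the harmonic-function argument gives P(hit 15 before 0 | start at 3) = a/N.
P = 3/15 = 1/5

Answer: 1/5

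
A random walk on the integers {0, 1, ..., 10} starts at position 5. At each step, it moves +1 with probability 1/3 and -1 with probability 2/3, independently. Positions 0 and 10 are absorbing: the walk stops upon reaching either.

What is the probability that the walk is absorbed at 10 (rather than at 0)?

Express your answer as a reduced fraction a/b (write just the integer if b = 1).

Biased walk: p = 1/3, q = 2/3, r = q/p = 2
Gambler's ruin: P(hit 10 before 0 | start at 5) = (1 - r^a)/(1 - r^N)
r^5 = 32; r^10 = 1024
P = (1 - 32) / (1 - 1024) = -31 / -1023 = 1/33

Answer: 1/33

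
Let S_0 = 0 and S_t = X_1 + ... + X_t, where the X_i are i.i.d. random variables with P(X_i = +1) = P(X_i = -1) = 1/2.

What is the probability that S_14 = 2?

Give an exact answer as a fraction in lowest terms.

To reach position 2 after 14 steps: need 8 steps of +1 and 6 of -1.
Favorable paths: C(14,8) = 3003
Total paths: 2^14 = 16384
P = 3003/16384 = 3003/16384

Answer: 3003/16384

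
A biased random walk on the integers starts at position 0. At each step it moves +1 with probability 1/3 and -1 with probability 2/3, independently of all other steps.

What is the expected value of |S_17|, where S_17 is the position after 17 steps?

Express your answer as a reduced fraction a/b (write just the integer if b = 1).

S_17 takes values m ≡ 1 (mod 2) with |m| ≤ 17; P(S_17=m) = C(17,(17+m)/2) · (1/3)^((17+m)/2) · (2/3)^((17-m)/2).
Distribution: P(S=-17)=131072/129140163, P(S=-15)=1114112/129140163, P(S=-13)=4456448/129140163, P(S=-11)=11141120/129140163, P(S=-9)=19496960/129140163, P(S=-7)=25346048/129140163, P(S=-5)=25346048/129140163, P(S=-3)=19914752/129140163, P(S=-1)=12446720/129140163, P(S=1)=6223360/129140163, P(S=3)=2489344/129140163, P(S=5)=792064/129140163, P(S=7)=198016/129140163, P(S=9)=38080/129140163, P(S=11)=5440/129140163, P(S=13)=544/129140163, P(S=15)=34/129140163, P(S=17)=1/129140163
E[|S_17|] = Σ_m |m|·P(S_17=m) = 85632247/14348907

Answer: 85632247/14348907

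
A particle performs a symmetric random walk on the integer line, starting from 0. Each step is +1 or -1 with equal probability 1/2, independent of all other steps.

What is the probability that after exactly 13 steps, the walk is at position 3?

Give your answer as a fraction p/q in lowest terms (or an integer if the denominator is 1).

Answer: 1287/8192

Derivation:
To reach position 3 after 13 steps: need 8 steps of +1 and 5 of -1.
Favorable paths: C(13,8) = 1287
Total paths: 2^13 = 8192
P = 1287/8192 = 1287/8192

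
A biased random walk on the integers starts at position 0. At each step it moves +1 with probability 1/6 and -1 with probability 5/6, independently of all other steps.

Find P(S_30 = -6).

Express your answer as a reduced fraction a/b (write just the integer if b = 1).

To reach position -6 after 30 steps: need 12 steps of +1 and 18 steps of -1.
Number of such sequences: C(30,12) = 86493225
Each has probability (1/6)^12 · (5/6)^18 = 3814697265625/221073919720733357899776
P = 86493225 · 3814697265625/221073919720733357899776 = 109981822967529296875/73691306573577785966592

Answer: 109981822967529296875/73691306573577785966592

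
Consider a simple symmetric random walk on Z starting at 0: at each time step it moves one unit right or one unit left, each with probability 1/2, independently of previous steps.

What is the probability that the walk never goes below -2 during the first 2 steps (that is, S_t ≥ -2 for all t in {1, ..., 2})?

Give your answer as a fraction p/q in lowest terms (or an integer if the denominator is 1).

Let f(t,s) = #length-t paths at position s with S_1..S_t all ≥ -2.
f(t,s) = f(t-1,s-1) + f(t-1,s+1) for s ≥ -2; f(t,s) = 0 for s < -2.
t=0: f(0,0)=1
t=1: f(1,-1)=1 f(1,1)=1
t=2: f(2,-2)=1 f(2,0)=2 f(2,2)=1
Σ_s f(2,s) = 4
P = 4/4 = 1

Answer: 1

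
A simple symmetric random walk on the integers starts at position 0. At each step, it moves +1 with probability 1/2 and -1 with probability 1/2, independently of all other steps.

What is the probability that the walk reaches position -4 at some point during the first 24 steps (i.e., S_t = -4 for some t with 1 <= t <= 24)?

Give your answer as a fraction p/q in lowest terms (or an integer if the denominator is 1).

Count via complement. Let g(t,s) = #length-t paths at position s with S_1..S_t all ≠ -4.
g(t,s) = g(t-1,s-1) + g(t-1,s+1) for s ≠ -4; g(t,-4) = 0.
t=0: g(0,0)=1
t=1: g(1,-1)=1 g(1,1)=1
t=2: g(2,-2)=1 g(2,0)=2 g(2,2)=1
t=3: g(3,-3)=1 g(3,-1)=3 g(3,1)=3 g(3,3)=1
t=4: g(4,-2)=4 g(4,0)=6 g(4,2)=4 g(4,4)=1
t=5: g(5,-3)=4 g(5,-1)=10 g(5,1)=10 g(5,3)=5 g(5,5)=1
t=6: g(6,-2)=14 g(6,0)=20 g(6,2)=15 g(6,4)=6 g(6,6)=1
t=7: g(7,-3)=14 g(7,-1)=34 g(7,1)=35 g(7,3)=21 g(7,5)=7 g(7,7)=1
t=8: g(8,-2)=48 g(8,0)=69 g(8,2)=56 g(8,4)=28 g(8,6)=8 g(8,8)=1
t=9: g(9,-3)=48 g(9,-1)=117 g(9,1)=125 g(9,3)=84 g(9,5)=36 g(9,7)=9 g(9,9)=1
t=10: g(10,-2)=165 g(10,0)=242 g(10,2)=209 g(10,4)=120 g(10,6)=45 g(10,8)=10 g(10,10)=1
t=11: g(11,-3)=165 g(11,-1)=407 g(11,1)=451 g(11,3)=329 g(11,5)=165 g(11,7)=55 g(11,9)=11 g(11,11)=1
t=12: g(12,-2)=572 g(12,0)=858 g(12,2)=780 g(12,4)=494 g(12,6)=220 g(12,8)=66 g(12,10)=12 g(12,12)=1
t=13: g(13,-3)=572 g(13,-1)=1430 g(13,1)=1638 g(13,3)=1274 g(13,5)=714 g(13,7)=286 g(13,9)=78 g(13,11)=13 g(13,13)=1
t=14: g(14,-2)=2002 g(14,0)=3068 g(14,2)=2912 g(14,4)=1988 g(14,6)=1000 g(14,8)=364 g(14,10)=91 g(14,12)=14 g(14,14)=1
t=15: g(15,-3)=2002 g(15,-1)=5070 g(15,1)=5980 g(15,3)=4900 g(15,5)=2988 g(15,7)=1364 g(15,9)=455 g(15,11)=105 g(15,13)=15 g(15,15)=1
t=16: g(16,-2)=7072 g(16,0)=11050 g(16,2)=10880 g(16,4)=7888 g(16,6)=4352 g(16,8)=1819 g(16,10)=560 g(16,12)=120 g(16,14)=16 g(16,16)=1
t=17: g(17,-3)=7072 g(17,-1)=18122 g(17,1)=21930 g(17,3)=18768 g(17,5)=12240 g(17,7)=6171 g(17,9)=2379 g(17,11)=680 g(17,13)=136 g(17,15)=17 g(17,17)=1
t=18: g(18,-2)=25194 g(18,0)=40052 g(18,2)=40698 g(18,4)=31008 g(18,6)=18411 g(18,8)=8550 g(18,10)=3059 g(18,12)=816 g(18,14)=153 g(18,16)=18 g(18,18)=1
t=19: g(19,-3)=25194 g(19,-1)=65246 g(19,1)=80750 g(19,3)=71706 g(19,5)=49419 g(19,7)=26961 g(19,9)=11609 g(19,11)=3875 g(19,13)=969 g(19,15)=171 g(19,17)=19 g(19,19)=1
t=20: g(20,-2)=90440 g(20,0)=145996 g(20,2)=152456 g(20,4)=121125 g(20,6)=76380 g(20,8)=38570 g(20,10)=15484 g(20,12)=4844 g(20,14)=1140 g(20,16)=190 g(20,18)=20 g(20,20)=1
t=21: g(21,-3)=90440 g(21,-1)=236436 g(21,1)=298452 g(21,3)=273581 g(21,5)=197505 g(21,7)=114950 g(21,9)=54054 g(21,11)=20328 g(21,13)=5984 g(21,15)=1330 g(21,17)=210 g(21,19)=21 g(21,21)=1
t=22: g(22,-2)=326876 g(22,0)=534888 g(22,2)=572033 g(22,4)=471086 g(22,6)=312455 g(22,8)=169004 g(22,10)=74382 g(22,12)=26312 g(22,14)=7314 g(22,16)=1540 g(22,18)=231 g(22,20)=22 g(22,22)=1
t=23: g(23,-3)=326876 g(23,-1)=861764 g(23,1)=1106921 g(23,3)=1043119 g(23,5)=783541 g(23,7)=481459 g(23,9)=243386 g(23,11)=100694 g(23,13)=33626 g(23,15)=8854 g(23,17)=1771 g(23,19)=253 g(23,21)=23 g(23,23)=1
t=24: g(24,-2)=1188640 g(24,0)=1968685 g(24,2)=2150040 g(24,4)=1826660 g(24,6)=1265000 g(24,8)=724845 g(24,10)=344080 g(24,12)=134320 g(24,14)=42480 g(24,16)=10625 g(24,18)=2024 g(24,20)=276 g(24,22)=24 g(24,24)=1
Paths never hitting -4: Σ_s g(24,s) = 9657700
Paths hitting -4: 2^24 - 9657700 = 7119516
P = 7119516/16777216 = 1779879/4194304

Answer: 1779879/4194304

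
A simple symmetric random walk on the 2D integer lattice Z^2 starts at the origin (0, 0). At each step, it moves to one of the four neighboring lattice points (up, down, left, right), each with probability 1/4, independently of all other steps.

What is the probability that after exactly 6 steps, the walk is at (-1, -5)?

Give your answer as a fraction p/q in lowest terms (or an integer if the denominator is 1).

Answer: 3/2048

Derivation:
Let h be the number of horizontal steps (so 6-h are vertical). To end at (-1,-5) need (h-1)/2 right-steps and ((6-h)-5)/2 up-steps.
Sum over h with 1 ≤ h ≤ 1, h ≡ 1 (mod 2), 6-h ≡ 1 (mod 2):
h=1: C(6,1)·C(1,0)·C(5,0) = 6·1·1 = 6
Total favorable: 6
Total paths: 4^6 = 4096
P = 6/4096 = 3/2048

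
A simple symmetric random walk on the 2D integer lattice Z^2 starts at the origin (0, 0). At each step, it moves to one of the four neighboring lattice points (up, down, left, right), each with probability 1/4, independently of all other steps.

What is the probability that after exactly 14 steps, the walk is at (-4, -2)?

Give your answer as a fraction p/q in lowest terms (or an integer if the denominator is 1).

Let h be the number of horizontal steps (so 14-h are vertical). To end at (-4,-2) need (h-4)/2 right-steps and ((14-h)-2)/2 up-steps.
Sum over h with 4 ≤ h ≤ 12, h ≡ 0 (mod 2), 14-h ≡ 0 (mod 2):
h=4: C(14,4)·C(4,0)·C(10,4) = 1001·1·210 = 210210
h=6: C(14,6)·C(6,1)·C(8,3) = 3003·6·56 = 1009008
h=8: C(14,8)·C(8,2)·C(6,2) = 3003·28·15 = 1261260
h=10: C(14,10)·C(10,3)·C(4,1) = 1001·120·4 = 480480
h=12: C(14,12)·C(12,4)·C(2,0) = 91·495·1 = 45045
Total favorable: 3006003
Total paths: 4^14 = 268435456
P = 3006003/268435456 = 3006003/268435456

Answer: 3006003/268435456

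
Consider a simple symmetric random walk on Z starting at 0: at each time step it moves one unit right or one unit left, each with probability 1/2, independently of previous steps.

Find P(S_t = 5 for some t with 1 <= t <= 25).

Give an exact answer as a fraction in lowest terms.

Answer: 342821/1048576

Derivation:
Count via complement. Let g(t,s) = #length-t paths at position s with S_1..S_t all ≠ 5.
g(t,s) = g(t-1,s-1) + g(t-1,s+1) for s ≠ 5; g(t,5) = 0.
t=0: g(0,0)=1
t=1: g(1,-1)=1 g(1,1)=1
t=2: g(2,-2)=1 g(2,0)=2 g(2,2)=1
t=3: g(3,-3)=1 g(3,-1)=3 g(3,1)=3 g(3,3)=1
t=4: g(4,-4)=1 g(4,-2)=4 g(4,0)=6 g(4,2)=4 g(4,4)=1
t=5: g(5,-5)=1 g(5,-3)=5 g(5,-1)=10 g(5,1)=10 g(5,3)=5
t=6: g(6,-6)=1 g(6,-4)=6 g(6,-2)=15 g(6,0)=20 g(6,2)=15 g(6,4)=5
t=7: g(7,-7)=1 g(7,-5)=7 g(7,-3)=21 g(7,-1)=35 g(7,1)=35 g(7,3)=20
t=8: g(8,-8)=1 g(8,-6)=8 g(8,-4)=28 g(8,-2)=56 g(8,0)=70 g(8,2)=55 g(8,4)=20
t=9: g(9,-9)=1 g(9,-7)=9 g(9,-5)=36 g(9,-3)=84 g(9,-1)=126 g(9,1)=125 g(9,3)=75
t=10: g(10,-10)=1 g(10,-8)=10 g(10,-6)=45 g(10,-4)=120 g(10,-2)=210 g(10,0)=251 g(10,2)=200 g(10,4)=75
t=11: g(11,-11)=1 g(11,-9)=11 g(11,-7)=55 g(11,-5)=165 g(11,-3)=330 g(11,-1)=461 g(11,1)=451 g(11,3)=275
t=12: g(12,-12)=1 g(12,-10)=12 g(12,-8)=66 g(12,-6)=220 g(12,-4)=495 g(12,-2)=791 g(12,0)=912 g(12,2)=726 g(12,4)=275
t=13: g(13,-13)=1 g(13,-11)=13 g(13,-9)=78 g(13,-7)=286 g(13,-5)=715 g(13,-3)=1286 g(13,-1)=1703 g(13,1)=1638 g(13,3)=1001
t=14: g(14,-14)=1 g(14,-12)=14 g(14,-10)=91 g(14,-8)=364 g(14,-6)=1001 g(14,-4)=2001 g(14,-2)=2989 g(14,0)=3341 g(14,2)=2639 g(14,4)=1001
t=15: g(15,-15)=1 g(15,-13)=15 g(15,-11)=105 g(15,-9)=455 g(15,-7)=1365 g(15,-5)=3002 g(15,-3)=4990 g(15,-1)=6330 g(15,1)=5980 g(15,3)=3640
t=16: g(16,-16)=1 g(16,-14)=16 g(16,-12)=120 g(16,-10)=560 g(16,-8)=1820 g(16,-6)=4367 g(16,-4)=7992 g(16,-2)=11320 g(16,0)=12310 g(16,2)=9620 g(16,4)=3640
t=17: g(17,-17)=1 g(17,-15)=17 g(17,-13)=136 g(17,-11)=680 g(17,-9)=2380 g(17,-7)=6187 g(17,-5)=12359 g(17,-3)=19312 g(17,-1)=23630 g(17,1)=21930 g(17,3)=13260
t=18: g(18,-18)=1 g(18,-16)=18 g(18,-14)=153 g(18,-12)=816 g(18,-10)=3060 g(18,-8)=8567 g(18,-6)=18546 g(18,-4)=31671 g(18,-2)=42942 g(18,0)=45560 g(18,2)=35190 g(18,4)=13260
t=19: g(19,-19)=1 g(19,-17)=19 g(19,-15)=171 g(19,-13)=969 g(19,-11)=3876 g(19,-9)=11627 g(19,-7)=27113 g(19,-5)=50217 g(19,-3)=74613 g(19,-1)=88502 g(19,1)=80750 g(19,3)=48450
t=20: g(20,-20)=1 g(20,-18)=20 g(20,-16)=190 g(20,-14)=1140 g(20,-12)=4845 g(20,-10)=15503 g(20,-8)=38740 g(20,-6)=77330 g(20,-4)=124830 g(20,-2)=163115 g(20,0)=169252 g(20,2)=129200 g(20,4)=48450
t=21: g(21,-21)=1 g(21,-19)=21 g(21,-17)=210 g(21,-15)=1330 g(21,-13)=5985 g(21,-11)=20348 g(21,-9)=54243 g(21,-7)=116070 g(21,-5)=202160 g(21,-3)=287945 g(21,-1)=332367 g(21,1)=298452 g(21,3)=177650
t=22: g(22,-22)=1 g(22,-20)=22 g(22,-18)=231 g(22,-16)=1540 g(22,-14)=7315 g(22,-12)=26333 g(22,-10)=74591 g(22,-8)=170313 g(22,-6)=318230 g(22,-4)=490105 g(22,-2)=620312 g(22,0)=630819 g(22,2)=476102 g(22,4)=177650
t=23: g(23,-23)=1 g(23,-21)=23 g(23,-19)=253 g(23,-17)=1771 g(23,-15)=8855 g(23,-13)=33648 g(23,-11)=100924 g(23,-9)=244904 g(23,-7)=488543 g(23,-5)=808335 g(23,-3)=1110417 g(23,-1)=1251131 g(23,1)=1106921 g(23,3)=653752
t=24: g(24,-24)=1 g(24,-22)=24 g(24,-20)=276 g(24,-18)=2024 g(24,-16)=10626 g(24,-14)=42503 g(24,-12)=134572 g(24,-10)=345828 g(24,-8)=733447 g(24,-6)=1296878 g(24,-4)=1918752 g(24,-2)=2361548 g(24,0)=2358052 g(24,2)=1760673 g(24,4)=653752
t=25: g(25,-25)=1 g(25,-23)=25 g(25,-21)=300 g(25,-19)=2300 g(25,-17)=12650 g(25,-15)=53129 g(25,-13)=177075 g(25,-11)=480400 g(25,-9)=1079275 g(25,-7)=2030325 g(25,-5)=3215630 g(25,-3)=4280300 g(25,-1)=4719600 g(25,1)=4118725 g(25,3)=2414425
Paths never hitting 5: Σ_s g(25,s) = 22584160
Paths hitting 5: 2^25 - 22584160 = 10970272
P = 10970272/33554432 = 342821/1048576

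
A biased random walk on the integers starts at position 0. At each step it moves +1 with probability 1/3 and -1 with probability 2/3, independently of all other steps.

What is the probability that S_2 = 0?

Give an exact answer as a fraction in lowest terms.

Answer: 4/9

Derivation:
To be at 0 after 2 steps: need exactly 1 step of +1 and 1 of -1.
Number of such sequences: C(2,1) = 2
Each has probability (1/3)^1 · (2/3)^1 = 2/9
P = 2 · 2/9 = 4/9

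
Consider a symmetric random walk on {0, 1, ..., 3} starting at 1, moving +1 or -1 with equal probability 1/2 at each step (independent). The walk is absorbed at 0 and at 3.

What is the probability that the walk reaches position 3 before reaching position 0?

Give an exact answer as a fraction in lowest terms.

Answer: 1/3

Derivation:
Symmetric walk (p = 1/2): the harmonic-function argument gives P(hit 3 before 0 | start at 1) = a/N.
P = 1/3 = 1/3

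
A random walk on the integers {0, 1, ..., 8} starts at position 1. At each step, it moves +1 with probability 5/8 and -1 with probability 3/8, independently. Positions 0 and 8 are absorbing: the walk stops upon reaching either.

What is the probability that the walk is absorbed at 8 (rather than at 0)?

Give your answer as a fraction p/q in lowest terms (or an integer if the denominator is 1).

Answer: 78125/192032

Derivation:
Biased walk: p = 5/8, q = 3/8, r = q/p = 3/5
Gambler's ruin: P(hit 8 before 0 | start at 1) = (1 - r^a)/(1 - r^N)
r^1 = 3/5; r^8 = 6561/390625
P = (1 - 3/5) / (1 - 6561/390625) = 2/5 / 384064/390625 = 78125/192032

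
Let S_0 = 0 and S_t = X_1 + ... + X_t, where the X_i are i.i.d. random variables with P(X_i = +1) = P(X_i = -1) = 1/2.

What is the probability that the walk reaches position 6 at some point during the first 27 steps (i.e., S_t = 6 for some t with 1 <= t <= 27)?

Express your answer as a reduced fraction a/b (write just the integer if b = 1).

Count via complement. Let g(t,s) = #length-t paths at position s with S_1..S_t all ≠ 6.
g(t,s) = g(t-1,s-1) + g(t-1,s+1) for s ≠ 6; g(t,6) = 0.
t=0: g(0,0)=1
t=1: g(1,-1)=1 g(1,1)=1
t=2: g(2,-2)=1 g(2,0)=2 g(2,2)=1
t=3: g(3,-3)=1 g(3,-1)=3 g(3,1)=3 g(3,3)=1
t=4: g(4,-4)=1 g(4,-2)=4 g(4,0)=6 g(4,2)=4 g(4,4)=1
t=5: g(5,-5)=1 g(5,-3)=5 g(5,-1)=10 g(5,1)=10 g(5,3)=5 g(5,5)=1
t=6: g(6,-6)=1 g(6,-4)=6 g(6,-2)=15 g(6,0)=20 g(6,2)=15 g(6,4)=6
t=7: g(7,-7)=1 g(7,-5)=7 g(7,-3)=21 g(7,-1)=35 g(7,1)=35 g(7,3)=21 g(7,5)=6
t=8: g(8,-8)=1 g(8,-6)=8 g(8,-4)=28 g(8,-2)=56 g(8,0)=70 g(8,2)=56 g(8,4)=27
t=9: g(9,-9)=1 g(9,-7)=9 g(9,-5)=36 g(9,-3)=84 g(9,-1)=126 g(9,1)=126 g(9,3)=83 g(9,5)=27
t=10: g(10,-10)=1 g(10,-8)=10 g(10,-6)=45 g(10,-4)=120 g(10,-2)=210 g(10,0)=252 g(10,2)=209 g(10,4)=110
t=11: g(11,-11)=1 g(11,-9)=11 g(11,-7)=55 g(11,-5)=165 g(11,-3)=330 g(11,-1)=462 g(11,1)=461 g(11,3)=319 g(11,5)=110
t=12: g(12,-12)=1 g(12,-10)=12 g(12,-8)=66 g(12,-6)=220 g(12,-4)=495 g(12,-2)=792 g(12,0)=923 g(12,2)=780 g(12,4)=429
t=13: g(13,-13)=1 g(13,-11)=13 g(13,-9)=78 g(13,-7)=286 g(13,-5)=715 g(13,-3)=1287 g(13,-1)=1715 g(13,1)=1703 g(13,3)=1209 g(13,5)=429
t=14: g(14,-14)=1 g(14,-12)=14 g(14,-10)=91 g(14,-8)=364 g(14,-6)=1001 g(14,-4)=2002 g(14,-2)=3002 g(14,0)=3418 g(14,2)=2912 g(14,4)=1638
t=15: g(15,-15)=1 g(15,-13)=15 g(15,-11)=105 g(15,-9)=455 g(15,-7)=1365 g(15,-5)=3003 g(15,-3)=5004 g(15,-1)=6420 g(15,1)=6330 g(15,3)=4550 g(15,5)=1638
t=16: g(16,-16)=1 g(16,-14)=16 g(16,-12)=120 g(16,-10)=560 g(16,-8)=1820 g(16,-6)=4368 g(16,-4)=8007 g(16,-2)=11424 g(16,0)=12750 g(16,2)=10880 g(16,4)=6188
t=17: g(17,-17)=1 g(17,-15)=17 g(17,-13)=136 g(17,-11)=680 g(17,-9)=2380 g(17,-7)=6188 g(17,-5)=12375 g(17,-3)=19431 g(17,-1)=24174 g(17,1)=23630 g(17,3)=17068 g(17,5)=6188
t=18: g(18,-18)=1 g(18,-16)=18 g(18,-14)=153 g(18,-12)=816 g(18,-10)=3060 g(18,-8)=8568 g(18,-6)=18563 g(18,-4)=31806 g(18,-2)=43605 g(18,0)=47804 g(18,2)=40698 g(18,4)=23256
t=19: g(19,-19)=1 g(19,-17)=19 g(19,-15)=171 g(19,-13)=969 g(19,-11)=3876 g(19,-9)=11628 g(19,-7)=27131 g(19,-5)=50369 g(19,-3)=75411 g(19,-1)=91409 g(19,1)=88502 g(19,3)=63954 g(19,5)=23256
t=20: g(20,-20)=1 g(20,-18)=20 g(20,-16)=190 g(20,-14)=1140 g(20,-12)=4845 g(20,-10)=15504 g(20,-8)=38759 g(20,-6)=77500 g(20,-4)=125780 g(20,-2)=166820 g(20,0)=179911 g(20,2)=152456 g(20,4)=87210
t=21: g(21,-21)=1 g(21,-19)=21 g(21,-17)=210 g(21,-15)=1330 g(21,-13)=5985 g(21,-11)=20349 g(21,-9)=54263 g(21,-7)=116259 g(21,-5)=203280 g(21,-3)=292600 g(21,-1)=346731 g(21,1)=332367 g(21,3)=239666 g(21,5)=87210
t=22: g(22,-22)=1 g(22,-20)=22 g(22,-18)=231 g(22,-16)=1540 g(22,-14)=7315 g(22,-12)=26334 g(22,-10)=74612 g(22,-8)=170522 g(22,-6)=319539 g(22,-4)=495880 g(22,-2)=639331 g(22,0)=679098 g(22,2)=572033 g(22,4)=326876
t=23: g(23,-23)=1 g(23,-21)=23 g(23,-19)=253 g(23,-17)=1771 g(23,-15)=8855 g(23,-13)=33649 g(23,-11)=100946 g(23,-9)=245134 g(23,-7)=490061 g(23,-5)=815419 g(23,-3)=1135211 g(23,-1)=1318429 g(23,1)=1251131 g(23,3)=898909 g(23,5)=326876
t=24: g(24,-24)=1 g(24,-22)=24 g(24,-20)=276 g(24,-18)=2024 g(24,-16)=10626 g(24,-14)=42504 g(24,-12)=134595 g(24,-10)=346080 g(24,-8)=735195 g(24,-6)=1305480 g(24,-4)=1950630 g(24,-2)=2453640 g(24,0)=2569560 g(24,2)=2150040 g(24,4)=1225785
t=25: g(25,-25)=1 g(25,-23)=25 g(25,-21)=300 g(25,-19)=2300 g(25,-17)=12650 g(25,-15)=53130 g(25,-13)=177099 g(25,-11)=480675 g(25,-9)=1081275 g(25,-7)=2040675 g(25,-5)=3256110 g(25,-3)=4404270 g(25,-1)=5023200 g(25,1)=4719600 g(25,3)=3375825 g(25,5)=1225785
t=26: g(26,-26)=1 g(26,-24)=26 g(26,-22)=325 g(26,-20)=2600 g(26,-18)=14950 g(26,-16)=65780 g(26,-14)=230229 g(26,-12)=657774 g(26,-10)=1561950 g(26,-8)=3121950 g(26,-6)=5296785 g(26,-4)=7660380 g(26,-2)=9427470 g(26,0)=9742800 g(26,2)=8095425 g(26,4)=4601610
t=27: g(27,-27)=1 g(27,-25)=27 g(27,-23)=351 g(27,-21)=2925 g(27,-19)=17550 g(27,-17)=80730 g(27,-15)=296009 g(27,-13)=888003 g(27,-11)=2219724 g(27,-9)=4683900 g(27,-7)=8418735 g(27,-5)=12957165 g(27,-3)=17087850 g(27,-1)=19170270 g(27,1)=17838225 g(27,3)=12697035 g(27,5)=4601610
Paths never hitting 6: Σ_s g(27,s) = 100960110
Paths hitting 6: 2^27 - 100960110 = 33257618
P = 33257618/134217728 = 16628809/67108864

Answer: 16628809/67108864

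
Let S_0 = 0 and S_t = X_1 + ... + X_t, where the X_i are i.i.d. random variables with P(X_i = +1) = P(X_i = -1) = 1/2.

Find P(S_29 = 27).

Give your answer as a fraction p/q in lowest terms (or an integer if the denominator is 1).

To reach position 27 after 29 steps: need 28 steps of +1 and 1 of -1.
Favorable paths: C(29,28) = 29
Total paths: 2^29 = 536870912
P = 29/536870912 = 29/536870912

Answer: 29/536870912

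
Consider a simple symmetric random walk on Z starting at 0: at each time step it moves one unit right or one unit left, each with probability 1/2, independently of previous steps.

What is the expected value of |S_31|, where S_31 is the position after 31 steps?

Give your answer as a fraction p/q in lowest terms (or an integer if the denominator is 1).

Answer: 300540195/67108864

Derivation:
S_31 takes values m ≡ 1 (mod 2) with |m| ≤ 31; P(S_31=m) = C(31,(31+m)/2)/2^31.
Total paths: 2^31 = 2147483648
Distribution: P(S=-31)=1/2147483648, P(S=-29)=31/2147483648, P(S=-27)=465/2147483648, P(S=-25)=4495/2147483648, P(S=-23)=31465/2147483648, P(S=-21)=169911/2147483648, P(S=-19)=736281/2147483648, P(S=-17)=2629575/2147483648, P(S=-15)=7888725/2147483648, P(S=-13)=20160075/2147483648, P(S=-11)=44352165/2147483648, P(S=-9)=84672315/2147483648, P(S=-7)=141120525/2147483648, P(S=-5)=206253075/2147483648, P(S=-3)=265182525/2147483648, P(S=-1)=300540195/2147483648, P(S=1)=300540195/2147483648, P(S=3)=265182525/2147483648, P(S=5)=206253075/2147483648, P(S=7)=141120525/2147483648, P(S=9)=84672315/2147483648, P(S=11)=44352165/2147483648, P(S=13)=20160075/2147483648, P(S=15)=7888725/2147483648, P(S=17)=2629575/2147483648, P(S=19)=736281/2147483648, P(S=21)=169911/2147483648, P(S=23)=31465/2147483648, P(S=25)=4495/2147483648, P(S=27)=465/2147483648, P(S=29)=31/2147483648, P(S=31)=1/2147483648
E[|S_31|] = Σ_m |m|·P(S_31=m) = 9617286240/2147483648 = 300540195/67108864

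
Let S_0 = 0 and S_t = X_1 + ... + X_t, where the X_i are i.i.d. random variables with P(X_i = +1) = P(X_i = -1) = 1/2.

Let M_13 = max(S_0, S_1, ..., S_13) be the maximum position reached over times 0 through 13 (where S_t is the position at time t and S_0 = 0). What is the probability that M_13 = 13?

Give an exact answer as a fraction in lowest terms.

Let M_13 = max(S_0,...,S_13). Use the reflection principle: for j ≥ 1, #{paths with M_13 ≥ j} = #{S_13 ≥ j} + #{S_13 ≥ j+1}.
By reflection, #{M_13 ≥ 13} = #{S_13 ≥ 13} + #{S_13 ≥ 14} = 1 + 0 = 1.
#{M_13 ≥ 14} = #{S_13 ≥ 14} + #{S_13 ≥ 15} = 0 + 0 = 0.
#{M_13 = 13} = 1 - 0 = 1.
P(M_13 = 13) = 1/8192 = 1/8192

Answer: 1/8192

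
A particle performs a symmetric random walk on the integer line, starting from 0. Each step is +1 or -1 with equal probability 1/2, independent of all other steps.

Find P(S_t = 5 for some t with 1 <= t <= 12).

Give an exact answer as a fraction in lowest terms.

Answer: 299/2048

Derivation:
Count via complement. Let g(t,s) = #length-t paths at position s with S_1..S_t all ≠ 5.
g(t,s) = g(t-1,s-1) + g(t-1,s+1) for s ≠ 5; g(t,5) = 0.
t=0: g(0,0)=1
t=1: g(1,-1)=1 g(1,1)=1
t=2: g(2,-2)=1 g(2,0)=2 g(2,2)=1
t=3: g(3,-3)=1 g(3,-1)=3 g(3,1)=3 g(3,3)=1
t=4: g(4,-4)=1 g(4,-2)=4 g(4,0)=6 g(4,2)=4 g(4,4)=1
t=5: g(5,-5)=1 g(5,-3)=5 g(5,-1)=10 g(5,1)=10 g(5,3)=5
t=6: g(6,-6)=1 g(6,-4)=6 g(6,-2)=15 g(6,0)=20 g(6,2)=15 g(6,4)=5
t=7: g(7,-7)=1 g(7,-5)=7 g(7,-3)=21 g(7,-1)=35 g(7,1)=35 g(7,3)=20
t=8: g(8,-8)=1 g(8,-6)=8 g(8,-4)=28 g(8,-2)=56 g(8,0)=70 g(8,2)=55 g(8,4)=20
t=9: g(9,-9)=1 g(9,-7)=9 g(9,-5)=36 g(9,-3)=84 g(9,-1)=126 g(9,1)=125 g(9,3)=75
t=10: g(10,-10)=1 g(10,-8)=10 g(10,-6)=45 g(10,-4)=120 g(10,-2)=210 g(10,0)=251 g(10,2)=200 g(10,4)=75
t=11: g(11,-11)=1 g(11,-9)=11 g(11,-7)=55 g(11,-5)=165 g(11,-3)=330 g(11,-1)=461 g(11,1)=451 g(11,3)=275
t=12: g(12,-12)=1 g(12,-10)=12 g(12,-8)=66 g(12,-6)=220 g(12,-4)=495 g(12,-2)=791 g(12,0)=912 g(12,2)=726 g(12,4)=275
Paths never hitting 5: Σ_s g(12,s) = 3498
Paths hitting 5: 2^12 - 3498 = 598
P = 598/4096 = 299/2048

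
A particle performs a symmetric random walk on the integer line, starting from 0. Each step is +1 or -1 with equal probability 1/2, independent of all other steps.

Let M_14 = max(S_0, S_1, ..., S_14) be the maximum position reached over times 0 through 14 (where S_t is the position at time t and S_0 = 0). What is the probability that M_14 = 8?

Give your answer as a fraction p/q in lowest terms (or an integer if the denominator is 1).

Let M_14 = max(S_0,...,S_14). Use the reflection principle: for j ≥ 1, #{paths with M_14 ≥ j} = #{S_14 ≥ j} + #{S_14 ≥ j+1}.
By reflection, #{M_14 ≥ 8} = #{S_14 ≥ 8} + #{S_14 ≥ 9} = 470 + 106 = 576.
#{M_14 ≥ 9} = #{S_14 ≥ 9} + #{S_14 ≥ 10} = 106 + 106 = 212.
#{M_14 = 8} = 576 - 212 = 364.
P(M_14 = 8) = 364/16384 = 91/4096

Answer: 91/4096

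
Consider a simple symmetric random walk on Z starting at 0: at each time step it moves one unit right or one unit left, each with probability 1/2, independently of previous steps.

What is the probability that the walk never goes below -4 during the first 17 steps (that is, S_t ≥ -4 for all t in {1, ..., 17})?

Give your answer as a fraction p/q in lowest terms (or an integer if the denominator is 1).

Answer: 24973/32768

Derivation:
Let f(t,s) = #length-t paths at position s with S_1..S_t all ≥ -4.
f(t,s) = f(t-1,s-1) + f(t-1,s+1) for s ≥ -4; f(t,s) = 0 for s < -4.
t=0: f(0,0)=1
t=1: f(1,-1)=1 f(1,1)=1
t=2: f(2,-2)=1 f(2,0)=2 f(2,2)=1
t=3: f(3,-3)=1 f(3,-1)=3 f(3,1)=3 f(3,3)=1
t=4: f(4,-4)=1 f(4,-2)=4 f(4,0)=6 f(4,2)=4 f(4,4)=1
t=5: f(5,-3)=5 f(5,-1)=10 f(5,1)=10 f(5,3)=5 f(5,5)=1
t=6: f(6,-4)=5 f(6,-2)=15 f(6,0)=20 f(6,2)=15 f(6,4)=6 f(6,6)=1
t=7: f(7,-3)=20 f(7,-1)=35 f(7,1)=35 f(7,3)=21 f(7,5)=7 f(7,7)=1
t=8: f(8,-4)=20 f(8,-2)=55 f(8,0)=70 f(8,2)=56 f(8,4)=28 f(8,6)=8 f(8,8)=1
t=9: f(9,-3)=75 f(9,-1)=125 f(9,1)=126 f(9,3)=84 f(9,5)=36 f(9,7)=9 f(9,9)=1
t=10: f(10,-4)=75 f(10,-2)=200 f(10,0)=251 f(10,2)=210 f(10,4)=120 f(10,6)=45 f(10,8)=10 f(10,10)=1
t=11: f(11,-3)=275 f(11,-1)=451 f(11,1)=461 f(11,3)=330 f(11,5)=165 f(11,7)=55 f(11,9)=11 f(11,11)=1
t=12: f(12,-4)=275 f(12,-2)=726 f(12,0)=912 f(12,2)=791 f(12,4)=495 f(12,6)=220 f(12,8)=66 f(12,10)=12 f(12,12)=1
t=13: f(13,-3)=1001 f(13,-1)=1638 f(13,1)=1703 f(13,3)=1286 f(13,5)=715 f(13,7)=286 f(13,9)=78 f(13,11)=13 f(13,13)=1
t=14: f(14,-4)=1001 f(14,-2)=2639 f(14,0)=3341 f(14,2)=2989 f(14,4)=2001 f(14,6)=1001 f(14,8)=364 f(14,10)=91 f(14,12)=14 f(14,14)=1
t=15: f(15,-3)=3640 f(15,-1)=5980 f(15,1)=6330 f(15,3)=4990 f(15,5)=3002 f(15,7)=1365 f(15,9)=455 f(15,11)=105 f(15,13)=15 f(15,15)=1
t=16: f(16,-4)=3640 f(16,-2)=9620 f(16,0)=12310 f(16,2)=11320 f(16,4)=7992 f(16,6)=4367 f(16,8)=1820 f(16,10)=560 f(16,12)=120 f(16,14)=16 f(16,16)=1
t=17: f(17,-3)=13260 f(17,-1)=21930 f(17,1)=23630 f(17,3)=19312 f(17,5)=12359 f(17,7)=6187 f(17,9)=2380 f(17,11)=680 f(17,13)=136 f(17,15)=17 f(17,17)=1
Σ_s f(17,s) = 99892
P = 99892/131072 = 24973/32768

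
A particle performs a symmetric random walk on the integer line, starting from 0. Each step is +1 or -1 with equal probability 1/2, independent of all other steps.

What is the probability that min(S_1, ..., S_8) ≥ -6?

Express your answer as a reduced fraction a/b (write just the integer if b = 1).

Answer: 127/128

Derivation:
Let f(t,s) = #length-t paths at position s with S_1..S_t all ≥ -6.
f(t,s) = f(t-1,s-1) + f(t-1,s+1) for s ≥ -6; f(t,s) = 0 for s < -6.
t=0: f(0,0)=1
t=1: f(1,-1)=1 f(1,1)=1
t=2: f(2,-2)=1 f(2,0)=2 f(2,2)=1
t=3: f(3,-3)=1 f(3,-1)=3 f(3,1)=3 f(3,3)=1
t=4: f(4,-4)=1 f(4,-2)=4 f(4,0)=6 f(4,2)=4 f(4,4)=1
t=5: f(5,-5)=1 f(5,-3)=5 f(5,-1)=10 f(5,1)=10 f(5,3)=5 f(5,5)=1
t=6: f(6,-6)=1 f(6,-4)=6 f(6,-2)=15 f(6,0)=20 f(6,2)=15 f(6,4)=6 f(6,6)=1
t=7: f(7,-5)=7 f(7,-3)=21 f(7,-1)=35 f(7,1)=35 f(7,3)=21 f(7,5)=7 f(7,7)=1
t=8: f(8,-6)=7 f(8,-4)=28 f(8,-2)=56 f(8,0)=70 f(8,2)=56 f(8,4)=28 f(8,6)=8 f(8,8)=1
Σ_s f(8,s) = 254
P = 254/256 = 127/128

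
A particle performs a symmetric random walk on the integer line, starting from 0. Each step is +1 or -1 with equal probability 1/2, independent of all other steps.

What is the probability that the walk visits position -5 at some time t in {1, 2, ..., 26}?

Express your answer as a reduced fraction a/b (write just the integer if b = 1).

Count via complement. Let g(t,s) = #length-t paths at position s with S_1..S_t all ≠ -5.
g(t,s) = g(t-1,s-1) + g(t-1,s+1) for s ≠ -5; g(t,-5) = 0.
t=0: g(0,0)=1
t=1: g(1,-1)=1 g(1,1)=1
t=2: g(2,-2)=1 g(2,0)=2 g(2,2)=1
t=3: g(3,-3)=1 g(3,-1)=3 g(3,1)=3 g(3,3)=1
t=4: g(4,-4)=1 g(4,-2)=4 g(4,0)=6 g(4,2)=4 g(4,4)=1
t=5: g(5,-3)=5 g(5,-1)=10 g(5,1)=10 g(5,3)=5 g(5,5)=1
t=6: g(6,-4)=5 g(6,-2)=15 g(6,0)=20 g(6,2)=15 g(6,4)=6 g(6,6)=1
t=7: g(7,-3)=20 g(7,-1)=35 g(7,1)=35 g(7,3)=21 g(7,5)=7 g(7,7)=1
t=8: g(8,-4)=20 g(8,-2)=55 g(8,0)=70 g(8,2)=56 g(8,4)=28 g(8,6)=8 g(8,8)=1
t=9: g(9,-3)=75 g(9,-1)=125 g(9,1)=126 g(9,3)=84 g(9,5)=36 g(9,7)=9 g(9,9)=1
t=10: g(10,-4)=75 g(10,-2)=200 g(10,0)=251 g(10,2)=210 g(10,4)=120 g(10,6)=45 g(10,8)=10 g(10,10)=1
t=11: g(11,-3)=275 g(11,-1)=451 g(11,1)=461 g(11,3)=330 g(11,5)=165 g(11,7)=55 g(11,9)=11 g(11,11)=1
t=12: g(12,-4)=275 g(12,-2)=726 g(12,0)=912 g(12,2)=791 g(12,4)=495 g(12,6)=220 g(12,8)=66 g(12,10)=12 g(12,12)=1
t=13: g(13,-3)=1001 g(13,-1)=1638 g(13,1)=1703 g(13,3)=1286 g(13,5)=715 g(13,7)=286 g(13,9)=78 g(13,11)=13 g(13,13)=1
t=14: g(14,-4)=1001 g(14,-2)=2639 g(14,0)=3341 g(14,2)=2989 g(14,4)=2001 g(14,6)=1001 g(14,8)=364 g(14,10)=91 g(14,12)=14 g(14,14)=1
t=15: g(15,-3)=3640 g(15,-1)=5980 g(15,1)=6330 g(15,3)=4990 g(15,5)=3002 g(15,7)=1365 g(15,9)=455 g(15,11)=105 g(15,13)=15 g(15,15)=1
t=16: g(16,-4)=3640 g(16,-2)=9620 g(16,0)=12310 g(16,2)=11320 g(16,4)=7992 g(16,6)=4367 g(16,8)=1820 g(16,10)=560 g(16,12)=120 g(16,14)=16 g(16,16)=1
t=17: g(17,-3)=13260 g(17,-1)=21930 g(17,1)=23630 g(17,3)=19312 g(17,5)=12359 g(17,7)=6187 g(17,9)=2380 g(17,11)=680 g(17,13)=136 g(17,15)=17 g(17,17)=1
t=18: g(18,-4)=13260 g(18,-2)=35190 g(18,0)=45560 g(18,2)=42942 g(18,4)=31671 g(18,6)=18546 g(18,8)=8567 g(18,10)=3060 g(18,12)=816 g(18,14)=153 g(18,16)=18 g(18,18)=1
t=19: g(19,-3)=48450 g(19,-1)=80750 g(19,1)=88502 g(19,3)=74613 g(19,5)=50217 g(19,7)=27113 g(19,9)=11627 g(19,11)=3876 g(19,13)=969 g(19,15)=171 g(19,17)=19 g(19,19)=1
t=20: g(20,-4)=48450 g(20,-2)=129200 g(20,0)=169252 g(20,2)=163115 g(20,4)=124830 g(20,6)=77330 g(20,8)=38740 g(20,10)=15503 g(20,12)=4845 g(20,14)=1140 g(20,16)=190 g(20,18)=20 g(20,20)=1
t=21: g(21,-3)=177650 g(21,-1)=298452 g(21,1)=332367 g(21,3)=287945 g(21,5)=202160 g(21,7)=116070 g(21,9)=54243 g(21,11)=20348 g(21,13)=5985 g(21,15)=1330 g(21,17)=210 g(21,19)=21 g(21,21)=1
t=22: g(22,-4)=177650 g(22,-2)=476102 g(22,0)=630819 g(22,2)=620312 g(22,4)=490105 g(22,6)=318230 g(22,8)=170313 g(22,10)=74591 g(22,12)=26333 g(22,14)=7315 g(22,16)=1540 g(22,18)=231 g(22,20)=22 g(22,22)=1
t=23: g(23,-3)=653752 g(23,-1)=1106921 g(23,1)=1251131 g(23,3)=1110417 g(23,5)=808335 g(23,7)=488543 g(23,9)=244904 g(23,11)=100924 g(23,13)=33648 g(23,15)=8855 g(23,17)=1771 g(23,19)=253 g(23,21)=23 g(23,23)=1
t=24: g(24,-4)=653752 g(24,-2)=1760673 g(24,0)=2358052 g(24,2)=2361548 g(24,4)=1918752 g(24,6)=1296878 g(24,8)=733447 g(24,10)=345828 g(24,12)=134572 g(24,14)=42503 g(24,16)=10626 g(24,18)=2024 g(24,20)=276 g(24,22)=24 g(24,24)=1
t=25: g(25,-3)=2414425 g(25,-1)=4118725 g(25,1)=4719600 g(25,3)=4280300 g(25,5)=3215630 g(25,7)=2030325 g(25,9)=1079275 g(25,11)=480400 g(25,13)=177075 g(25,15)=53129 g(25,17)=12650 g(25,19)=2300 g(25,21)=300 g(25,23)=25 g(25,25)=1
t=26: g(26,-4)=2414425 g(26,-2)=6533150 g(26,0)=8838325 g(26,2)=8999900 g(26,4)=7495930 g(26,6)=5245955 g(26,8)=3109600 g(26,10)=1559675 g(26,12)=657475 g(26,14)=230204 g(26,16)=65779 g(26,18)=14950 g(26,20)=2600 g(26,22)=325 g(26,24)=26 g(26,26)=1
Paths never hitting -5: Σ_s g(26,s) = 45168320
Paths hitting -5: 2^26 - 45168320 = 21940544
P = 21940544/67108864 = 342821/1048576

Answer: 342821/1048576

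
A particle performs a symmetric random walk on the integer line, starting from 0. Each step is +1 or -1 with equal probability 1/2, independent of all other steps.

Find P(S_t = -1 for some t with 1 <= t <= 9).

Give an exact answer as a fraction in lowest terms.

Count via complement. Let g(t,s) = #length-t paths at position s with S_1..S_t all ≠ -1.
g(t,s) = g(t-1,s-1) + g(t-1,s+1) for s ≠ -1; g(t,-1) = 0.
t=0: g(0,0)=1
t=1: g(1,1)=1
t=2: g(2,0)=1 g(2,2)=1
t=3: g(3,1)=2 g(3,3)=1
t=4: g(4,0)=2 g(4,2)=3 g(4,4)=1
t=5: g(5,1)=5 g(5,3)=4 g(5,5)=1
t=6: g(6,0)=5 g(6,2)=9 g(6,4)=5 g(6,6)=1
t=7: g(7,1)=14 g(7,3)=14 g(7,5)=6 g(7,7)=1
t=8: g(8,0)=14 g(8,2)=28 g(8,4)=20 g(8,6)=7 g(8,8)=1
t=9: g(9,1)=42 g(9,3)=48 g(9,5)=27 g(9,7)=8 g(9,9)=1
Paths never hitting -1: Σ_s g(9,s) = 126
Paths hitting -1: 2^9 - 126 = 386
P = 386/512 = 193/256

Answer: 193/256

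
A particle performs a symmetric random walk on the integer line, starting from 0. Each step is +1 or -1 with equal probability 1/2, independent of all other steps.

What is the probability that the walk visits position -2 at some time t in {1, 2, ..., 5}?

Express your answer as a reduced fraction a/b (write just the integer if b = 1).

Count via complement. Let g(t,s) = #length-t paths at position s with S_1..S_t all ≠ -2.
g(t,s) = g(t-1,s-1) + g(t-1,s+1) for s ≠ -2; g(t,-2) = 0.
t=0: g(0,0)=1
t=1: g(1,-1)=1 g(1,1)=1
t=2: g(2,0)=2 g(2,2)=1
t=3: g(3,-1)=2 g(3,1)=3 g(3,3)=1
t=4: g(4,0)=5 g(4,2)=4 g(4,4)=1
t=5: g(5,-1)=5 g(5,1)=9 g(5,3)=5 g(5,5)=1
Paths never hitting -2: Σ_s g(5,s) = 20
Paths hitting -2: 2^5 - 20 = 12
P = 12/32 = 3/8

Answer: 3/8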